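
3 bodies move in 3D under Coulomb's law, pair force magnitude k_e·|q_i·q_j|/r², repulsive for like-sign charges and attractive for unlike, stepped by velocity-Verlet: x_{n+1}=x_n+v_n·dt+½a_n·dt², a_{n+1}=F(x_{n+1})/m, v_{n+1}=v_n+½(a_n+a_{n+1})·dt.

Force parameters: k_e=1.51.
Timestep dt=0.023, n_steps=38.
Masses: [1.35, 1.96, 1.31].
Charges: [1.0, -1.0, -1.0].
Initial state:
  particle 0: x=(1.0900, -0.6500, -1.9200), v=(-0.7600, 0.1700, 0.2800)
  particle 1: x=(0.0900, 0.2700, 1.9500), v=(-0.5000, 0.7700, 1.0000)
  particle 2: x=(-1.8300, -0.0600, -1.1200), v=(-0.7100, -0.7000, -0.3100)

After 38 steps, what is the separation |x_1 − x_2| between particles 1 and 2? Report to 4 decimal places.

5.0019

step 0: x0=(1.0900, -0.6500, -1.9200) x1=(0.0900, 0.2700, 1.9500) x2=(-1.8300, -0.0600, -1.1200)
step 1: x0=(1.0725, -0.6461, -1.9135) x1=(0.0785, 0.2877, 1.9730) x2=(-1.8463, -0.0761, -1.1272)
step 2: x0=(1.0549, -0.6421, -1.9070) x1=(0.0670, 0.3054, 1.9960) x2=(-1.8626, -0.0922, -1.1344)
step 3: x0=(1.0373, -0.6382, -1.9005) x1=(0.0556, 0.3231, 2.0190) x2=(-1.8788, -0.1084, -1.1416)
step 4: x0=(1.0195, -0.6342, -1.8938) x1=(0.0442, 0.3408, 2.0420) x2=(-1.8950, -0.1245, -1.1490)
step 5: x0=(1.0018, -0.6302, -1.8872) x1=(0.0328, 0.3585, 2.0650) x2=(-1.9112, -0.1407, -1.1563)
step 6: x0=(0.9839, -0.6262, -1.8805) x1=(0.0214, 0.3762, 2.0880) x2=(-1.9273, -0.1569, -1.1638)
step 7: x0=(0.9660, -0.6222, -1.8737) x1=(0.0100, 0.3939, 2.1111) x2=(-1.9434, -0.1731, -1.1712)
step 8: x0=(0.9480, -0.6181, -1.8669) x1=(-0.0013, 0.4116, 2.1341) x2=(-1.9594, -0.1893, -1.1788)
step 9: x0=(0.9299, -0.6140, -1.8601) x1=(-0.0127, 0.4293, 2.1571) x2=(-1.9754, -0.2056, -1.1863)
step 10: x0=(0.9118, -0.6100, -1.8532) x1=(-0.0240, 0.4470, 2.1801) x2=(-1.9913, -0.2218, -1.1940)
step 11: x0=(0.8936, -0.6059, -1.8463) x1=(-0.0353, 0.4647, 2.2031) x2=(-2.0072, -0.2381, -1.2016)
step 12: x0=(0.8753, -0.6017, -1.8393) x1=(-0.0465, 0.4824, 2.2262) x2=(-2.0231, -0.2544, -1.2093)
step 13: x0=(0.8569, -0.5976, -1.8323) x1=(-0.0578, 0.5001, 2.2492) x2=(-2.0389, -0.2707, -1.2171)
step 14: x0=(0.8385, -0.5935, -1.8252) x1=(-0.0690, 0.5178, 2.2722) x2=(-2.0546, -0.2870, -1.2249)
step 15: x0=(0.8200, -0.5893, -1.8181) x1=(-0.0803, 0.5354, 2.2952) x2=(-2.0703, -0.3033, -1.2328)
step 16: x0=(0.8015, -0.5851, -1.8109) x1=(-0.0915, 0.5531, 2.3183) x2=(-2.0860, -0.3196, -1.2407)
step 17: x0=(0.7828, -0.5809, -1.8037) x1=(-0.1027, 0.5708, 2.3413) x2=(-2.1016, -0.3360, -1.2486)
step 18: x0=(0.7641, -0.5767, -1.7965) x1=(-0.1138, 0.5885, 2.3643) x2=(-2.1171, -0.3524, -1.2566)
step 19: x0=(0.7454, -0.5725, -1.7892) x1=(-0.1250, 0.6062, 2.3873) x2=(-2.1326, -0.3687, -1.2646)
step 20: x0=(0.7265, -0.5683, -1.7819) x1=(-0.1362, 0.6239, 2.4104) x2=(-2.1480, -0.3851, -1.2727)
step 21: x0=(0.7076, -0.5640, -1.7746) x1=(-0.1473, 0.6416, 2.4334) x2=(-2.1634, -0.4015, -1.2808)
step 22: x0=(0.6886, -0.5598, -1.7672) x1=(-0.1584, 0.6592, 2.4564) x2=(-2.1787, -0.4180, -1.2890)
step 23: x0=(0.6695, -0.5555, -1.7597) x1=(-0.1695, 0.6769, 2.4794) x2=(-2.1940, -0.4344, -1.2971)
step 24: x0=(0.6503, -0.5512, -1.7522) x1=(-0.1806, 0.6946, 2.5024) x2=(-2.2092, -0.4508, -1.3054)
step 25: x0=(0.6311, -0.5469, -1.7447) x1=(-0.1917, 0.7123, 2.5254) x2=(-2.2244, -0.4673, -1.3136)
step 26: x0=(0.6118, -0.5427, -1.7372) x1=(-0.2028, 0.7300, 2.5485) x2=(-2.2395, -0.4837, -1.3219)
step 27: x0=(0.5924, -0.5383, -1.7296) x1=(-0.2138, 0.7477, 2.5715) x2=(-2.2545, -0.5002, -1.3303)
step 28: x0=(0.5730, -0.5340, -1.7220) x1=(-0.2249, 0.7653, 2.5945) x2=(-2.2695, -0.5167, -1.3386)
step 29: x0=(0.5534, -0.5297, -1.7143) x1=(-0.2359, 0.7830, 2.6175) x2=(-2.2844, -0.5332, -1.3470)
step 30: x0=(0.5338, -0.5254, -1.7066) x1=(-0.2469, 0.8007, 2.6405) x2=(-2.2993, -0.5497, -1.3555)
step 31: x0=(0.5142, -0.5210, -1.6989) x1=(-0.2579, 0.8184, 2.6635) x2=(-2.3141, -0.5662, -1.3639)
step 32: x0=(0.4944, -0.5167, -1.6911) x1=(-0.2689, 0.8361, 2.6865) x2=(-2.3288, -0.5827, -1.3724)
step 33: x0=(0.4746, -0.5123, -1.6833) x1=(-0.2799, 0.8537, 2.7095) x2=(-2.3435, -0.5992, -1.3810)
step 34: x0=(0.4546, -0.5080, -1.6754) x1=(-0.2909, 0.8714, 2.7325) x2=(-2.3581, -0.6157, -1.3895)
step 35: x0=(0.4346, -0.5036, -1.6676) x1=(-0.3018, 0.8891, 2.7555) x2=(-2.3726, -0.6322, -1.3981)
step 36: x0=(0.4146, -0.4992, -1.6597) x1=(-0.3128, 0.9068, 2.7785) x2=(-2.3871, -0.6488, -1.4068)
step 37: x0=(0.3944, -0.4949, -1.6517) x1=(-0.3237, 0.9245, 2.8015) x2=(-2.4015, -0.6653, -1.4154)
step 38: x0=(0.3742, -0.4905, -1.6438) x1=(-0.3347, 0.9422, 2.8245) x2=(-2.4158, -0.6818, -1.4241)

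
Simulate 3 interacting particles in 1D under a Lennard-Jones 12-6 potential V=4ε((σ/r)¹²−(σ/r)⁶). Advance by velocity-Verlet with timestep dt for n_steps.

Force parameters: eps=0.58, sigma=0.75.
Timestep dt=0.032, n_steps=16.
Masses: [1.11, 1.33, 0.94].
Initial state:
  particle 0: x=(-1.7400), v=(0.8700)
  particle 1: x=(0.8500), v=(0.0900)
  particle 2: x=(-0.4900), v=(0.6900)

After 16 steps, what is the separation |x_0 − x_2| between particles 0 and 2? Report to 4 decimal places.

1.0806

step 0: x0=(-1.7400) x1=(0.8500) x2=(-0.4900)
step 1: x0=(-1.7119) x1=(0.8528) x2=(-0.4680)
step 2: x0=(-1.6834) x1=(0.8553) x2=(-0.4462)
step 3: x0=(-1.6545) x1=(0.8575) x2=(-0.4245)
step 4: x0=(-1.6250) x1=(0.8594) x2=(-0.4030)
step 5: x0=(-1.5950) x1=(0.8610) x2=(-0.3816)
step 6: x0=(-1.5645) x1=(0.8622) x2=(-0.3602)
step 7: x0=(-1.5335) x1=(0.8629) x2=(-0.3390)
step 8: x0=(-1.5018) x1=(0.8632) x2=(-0.3177)
step 9: x0=(-1.4696) x1=(0.8630) x2=(-0.2965)
step 10: x0=(-1.4367) x1=(0.8622) x2=(-0.2751)
step 11: x0=(-1.4031) x1=(0.8607) x2=(-0.2537)
step 12: x0=(-1.3688) x1=(0.8586) x2=(-0.2321)
step 13: x0=(-1.3337) x1=(0.8555) x2=(-0.2103)
step 14: x0=(-1.2977) x1=(0.8516) x2=(-0.1881)
step 15: x0=(-1.2608) x1=(0.8466) x2=(-0.1655)
step 16: x0=(-1.2230) x1=(0.8404) x2=(-0.1424)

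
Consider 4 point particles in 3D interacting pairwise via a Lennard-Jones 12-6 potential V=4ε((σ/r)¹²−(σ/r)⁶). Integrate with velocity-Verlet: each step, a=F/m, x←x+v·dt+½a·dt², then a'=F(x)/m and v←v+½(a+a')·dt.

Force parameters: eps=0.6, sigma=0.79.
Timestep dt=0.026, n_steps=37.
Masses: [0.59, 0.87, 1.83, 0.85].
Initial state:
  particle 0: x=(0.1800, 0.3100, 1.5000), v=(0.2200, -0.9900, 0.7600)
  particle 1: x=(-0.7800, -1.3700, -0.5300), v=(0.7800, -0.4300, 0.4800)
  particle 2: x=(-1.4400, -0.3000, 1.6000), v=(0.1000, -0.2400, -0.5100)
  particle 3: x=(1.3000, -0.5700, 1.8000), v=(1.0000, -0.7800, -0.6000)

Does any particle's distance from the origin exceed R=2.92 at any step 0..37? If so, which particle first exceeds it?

step 0: x0=(0.1800, 0.3100, 1.5000) x1=(-0.7800, -1.3700, -0.5300) x2=(-1.4400, -0.3000, 1.6000) x3=(1.3000, -0.5700, 1.8000)
step 1: x0=(0.1858, 0.2842, 1.5198) x1=(-0.7597, -1.3812, -0.5175) x2=(-1.4374, -0.3062, 1.5867) x3=(1.3259, -0.5902, 1.7844)
step 2: x0=(0.1917, 0.2581, 1.5396) x1=(-0.7394, -1.3924, -0.5050) x2=(-1.4347, -0.3125, 1.5735) x3=(1.3517, -0.6103, 1.7687)
step 3: x0=(0.1977, 0.2319, 1.5595) x1=(-0.7192, -1.4035, -0.4925) x2=(-1.4321, -0.3187, 1.5602) x3=(1.3773, -0.6303, 1.7530)
step 4: x0=(0.2039, 0.2055, 1.5794) x1=(-0.6989, -1.4147, -0.4800) x2=(-1.4294, -0.3249, 1.5469) x3=(1.4028, -0.6502, 1.7373)
step 5: x0=(0.2102, 0.1790, 1.5994) x1=(-0.6786, -1.4259, -0.4675) x2=(-1.4267, -0.3311, 1.5337) x3=(1.4282, -0.6700, 1.7216)
step 6: x0=(0.2165, 0.1522, 1.6193) x1=(-0.6583, -1.4370, -0.4550) x2=(-1.4239, -0.3373, 1.5204) x3=(1.4534, -0.6898, 1.7059)
step 7: x0=(0.2230, 0.1254, 1.6392) x1=(-0.6380, -1.4482, -0.4425) x2=(-1.4211, -0.3435, 1.5071) x3=(1.4785, -0.7094, 1.6901)
step 8: x0=(0.2296, 0.0983, 1.6592) x1=(-0.6178, -1.4593, -0.4299) x2=(-1.4183, -0.3497, 1.4938) x3=(1.5034, -0.7289, 1.6744)
step 9: x0=(0.2362, 0.0712, 1.6791) x1=(-0.5975, -1.4705, -0.4174) x2=(-1.4155, -0.3558, 1.4806) x3=(1.5283, -0.7484, 1.6586)
step 10: x0=(0.2429, 0.0439, 1.6991) x1=(-0.5772, -1.4816, -0.4049) x2=(-1.4126, -0.3620, 1.4673) x3=(1.5530, -0.7678, 1.6428)
step 11: x0=(0.2497, 0.0164, 1.7190) x1=(-0.5569, -1.4927, -0.3923) x2=(-1.4097, -0.3682, 1.4540) x3=(1.5776, -0.7871, 1.6271)
step 12: x0=(0.2566, -0.0111, 1.7388) x1=(-0.5367, -1.5039, -0.3797) x2=(-1.4067, -0.3743, 1.4408) x3=(1.6021, -0.8063, 1.6113)
step 13: x0=(0.2635, -0.0387, 1.7587) x1=(-0.5164, -1.5150, -0.3672) x2=(-1.4038, -0.3805, 1.4275) x3=(1.6265, -0.8255, 1.5956)
step 14: x0=(0.2705, -0.0664, 1.7785) x1=(-0.4961, -1.5261, -0.3546) x2=(-1.4008, -0.3867, 1.4142) x3=(1.6508, -0.8447, 1.5799)
step 15: x0=(0.2775, -0.0943, 1.7983) x1=(-0.4759, -1.5372, -0.3420) x2=(-1.3978, -0.3928, 1.4010) x3=(1.6750, -0.8638, 1.5642)
step 16: x0=(0.2846, -0.1222, 1.8180) x1=(-0.4556, -1.5483, -0.3294) x2=(-1.3947, -0.3990, 1.3877) x3=(1.6991, -0.8828, 1.5485)
step 17: x0=(0.2917, -0.1501, 1.8377) x1=(-0.4353, -1.5594, -0.3168) x2=(-1.3917, -0.4051, 1.3744) x3=(1.7231, -0.9018, 1.5328)
step 18: x0=(0.2989, -0.1782, 1.8573) x1=(-0.4151, -1.5705, -0.3042) x2=(-1.3886, -0.4113, 1.3612) x3=(1.7471, -0.9208, 1.5171)
step 19: x0=(0.3060, -0.2063, 1.8769) x1=(-0.3948, -1.5816, -0.2915) x2=(-1.3855, -0.4174, 1.3479) x3=(1.7710, -0.9397, 1.5014)
step 20: x0=(0.3132, -0.2344, 1.8965) x1=(-0.3745, -1.5927, -0.2789) x2=(-1.3823, -0.4236, 1.3347) x3=(1.7948, -0.9586, 1.4858)
step 21: x0=(0.3204, -0.2626, 1.9160) x1=(-0.3543, -1.6038, -0.2662) x2=(-1.3792, -0.4297, 1.3215) x3=(1.8186, -0.9775, 1.4702)
step 22: x0=(0.3277, -0.2909, 1.9354) x1=(-0.3340, -1.6148, -0.2536) x2=(-1.3760, -0.4358, 1.3082) x3=(1.8423, -0.9964, 1.4545)
step 23: x0=(0.3349, -0.3192, 1.9548) x1=(-0.3138, -1.6259, -0.2409) x2=(-1.3728, -0.4420, 1.2950) x3=(1.8660, -1.0152, 1.4389)
step 24: x0=(0.3422, -0.3475, 1.9742) x1=(-0.2935, -1.6370, -0.2282) x2=(-1.3695, -0.4481, 1.2817) x3=(1.8896, -1.0340, 1.4234)
step 25: x0=(0.3494, -0.3759, 1.9935) x1=(-0.2733, -1.6480, -0.2155) x2=(-1.3663, -0.4543, 1.2685) x3=(1.9132, -1.0528, 1.4078)
step 26: x0=(0.3567, -0.4043, 2.0128) x1=(-0.2530, -1.6590, -0.2028) x2=(-1.3630, -0.4604, 1.2553) x3=(1.9367, -1.0716, 1.3922)
step 27: x0=(0.3640, -0.4327, 2.0320) x1=(-0.2328, -1.6701, -0.1901) x2=(-1.3598, -0.4666, 1.2420) x3=(1.9602, -1.0903, 1.3767)
step 28: x0=(0.3713, -0.4611, 2.0512) x1=(-0.2126, -1.6811, -0.1774) x2=(-1.3565, -0.4728, 1.2288) x3=(1.9837, -1.1091, 1.3611)
step 29: x0=(0.3786, -0.4896, 2.0703) x1=(-0.1923, -1.6921, -0.1646) x2=(-1.3532, -0.4789, 1.2156) x3=(2.0071, -1.1278, 1.3456)
step 30: x0=(0.3859, -0.5180, 2.0894) x1=(-0.1721, -1.7031, -0.1519) x2=(-1.3498, -0.4851, 1.2024) x3=(2.0305, -1.1465, 1.3301)
step 31: x0=(0.3931, -0.5465, 2.1085) x1=(-0.1519, -1.7141, -0.1391) x2=(-1.3465, -0.4913, 1.1892) x3=(2.0539, -1.1652, 1.3146)
step 32: x0=(0.4004, -0.5750, 2.1275) x1=(-0.1317, -1.7251, -0.1263) x2=(-1.3431, -0.4974, 1.1760) x3=(2.0773, -1.1840, 1.2991)
step 33: x0=(0.4077, -0.6036, 2.1465) x1=(-0.1114, -1.7360, -0.1135) x2=(-1.3398, -0.5036, 1.1627) x3=(2.1006, -1.2027, 1.2836)
step 34: x0=(0.4150, -0.6321, 2.1655) x1=(-0.0912, -1.7470, -0.1007) x2=(-1.3364, -0.5098, 1.1495) x3=(2.1239, -1.2213, 1.2681)
step 35: x0=(0.4223, -0.6606, 2.1844) x1=(-0.0710, -1.7580, -0.0879) x2=(-1.3330, -0.5160, 1.1363) x3=(2.1472, -1.2400, 1.2527)
step 36: x0=(0.4296, -0.6892, 2.2033) x1=(-0.0508, -1.7689, -0.0751) x2=(-1.3296, -0.5222, 1.1231) x3=(2.1704, -1.2587, 1.2372)
step 37: x0=(0.4369, -0.7177, 2.2222) x1=(-0.0306, -1.7799, -0.0622) x2=(-1.3262, -0.5284, 1.1099) x3=(2.1937, -1.2774, 1.2217)

no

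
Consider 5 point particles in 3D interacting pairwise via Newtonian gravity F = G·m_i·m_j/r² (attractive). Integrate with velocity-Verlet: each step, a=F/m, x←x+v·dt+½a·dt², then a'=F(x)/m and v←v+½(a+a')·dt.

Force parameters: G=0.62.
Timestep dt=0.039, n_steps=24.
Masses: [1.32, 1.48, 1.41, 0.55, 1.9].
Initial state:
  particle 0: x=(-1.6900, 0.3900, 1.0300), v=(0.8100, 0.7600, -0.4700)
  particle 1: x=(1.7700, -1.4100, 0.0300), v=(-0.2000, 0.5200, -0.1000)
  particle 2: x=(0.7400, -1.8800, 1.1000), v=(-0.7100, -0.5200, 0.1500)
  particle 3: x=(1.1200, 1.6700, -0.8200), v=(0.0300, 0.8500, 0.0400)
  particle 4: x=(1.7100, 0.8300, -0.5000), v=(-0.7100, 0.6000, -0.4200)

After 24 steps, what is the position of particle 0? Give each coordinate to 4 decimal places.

(-0.8334, 1.0704, 0.5557)

step 0: x0=(-1.6900, 0.3900, 1.0300) x1=(1.7700, -1.4100, 0.0300) x2=(0.7400, -1.8800, 1.1000) x3=(1.1200, 1.6700, -0.8200) x4=(1.7100, 0.8300, -0.5000)
step 1: x0=(-1.6583, 0.4196, 1.0116) x1=(1.7620, -1.3896, 0.0263) x2=(0.7125, -1.9001, 1.1056) x3=(1.1216, 1.7024, -0.8181) x4=(1.6821, 0.8534, -0.5164)
step 2: x0=(-1.6262, 0.4491, 0.9932) x1=(1.7535, -1.3690, 0.0228) x2=(0.6853, -1.9197, 1.1107) x3=(1.1239, 1.7334, -0.8157) x4=(1.6539, 0.8768, -0.5327)
step 3: x0=(-1.5938, 0.4785, 0.9746) x1=(1.7446, -1.3481, 0.0196) x2=(0.6584, -1.9390, 1.1154) x3=(1.1270, 1.7627, -0.8127) x4=(1.6253, 0.9002, -0.5490)
step 4: x0=(-1.5611, 0.5078, 0.9559) x1=(1.7353, -1.3270, 0.0166) x2=(0.6319, -1.9578, 1.1197) x3=(1.1309, 1.7904, -0.8092) x4=(1.5964, 0.9237, -0.5653)
step 5: x0=(-1.5281, 0.5370, 0.9372) x1=(1.7256, -1.3056, 0.0139) x2=(0.6056, -1.9762, 1.1235) x3=(1.1355, 1.8164, -0.8051) x4=(1.5672, 0.9473, -0.5815)
step 6: x0=(-1.4948, 0.5661, 0.9183) x1=(1.7155, -1.2841, 0.0114) x2=(0.5796, -1.9942, 1.1269) x3=(1.1408, 1.8406, -0.8005) x4=(1.5376, 0.9709, -0.5977)
step 7: x0=(-1.4611, 0.5951, 0.8993) x1=(1.7050, -1.2623, 0.0091) x2=(0.5539, -2.0117, 1.1300) x3=(1.1468, 1.8630, -0.7954) x4=(1.5077, 0.9947, -0.6139)
step 8: x0=(-1.4271, 0.6240, 0.8803) x1=(1.6942, -1.2403, 0.0070) x2=(0.5285, -2.0289, 1.1327) x3=(1.1535, 1.8833, -0.7898) x4=(1.4775, 1.0187, -0.6300)
step 9: x0=(-1.3928, 0.6528, 0.8611) x1=(1.6829, -1.2181, 0.0051) x2=(0.5032, -2.0456, 1.1350) x3=(1.1608, 1.9015, -0.7837) x4=(1.4470, 1.0429, -0.6460)
step 10: x0=(-1.3581, 0.6814, 0.8417) x1=(1.6713, -1.1956, 0.0034) x2=(0.4783, -2.0620, 1.1370) x3=(1.1687, 1.9174, -0.7772) x4=(1.4162, 1.0673, -0.6619)
step 11: x0=(-1.3231, 0.7100, 0.8223) x1=(1.6593, -1.1730, 0.0018) x2=(0.4535, -2.0779, 1.1387) x3=(1.1772, 1.9310, -0.7703) x4=(1.3851, 1.0920, -0.6778)
step 12: x0=(-1.2877, 0.7384, 0.8028) x1=(1.6469, -1.1501, 0.0003) x2=(0.4290, -2.0934, 1.1400) x3=(1.1861, 1.9421, -0.7630) x4=(1.3537, 1.1171, -0.6935)
step 13: x0=(-1.2520, 0.7667, 0.7831) x1=(1.6342, -1.1270, -0.0010) x2=(0.4047, -2.1084, 1.1411) x3=(1.1954, 1.9504, -0.7554) x4=(1.3221, 1.1425, -0.7091)
step 14: x0=(-1.2159, 0.7949, 0.7632) x1=(1.6212, -1.1036, -0.0022) x2=(0.3807, -2.1231, 1.1418) x3=(1.2051, 1.9560, -0.7475) x4=(1.2902, 1.1684, -0.7246)
step 15: x0=(-1.1795, 0.8230, 0.7433) x1=(1.6078, -1.0801, -0.0033) x2=(0.3568, -2.1374, 1.1423) x3=(1.2149, 1.9584, -0.7394) x4=(1.2581, 1.1948, -0.7399)
step 16: x0=(-1.1426, 0.8510, 0.7231) x1=(1.5940, -1.0563, -0.0043) x2=(0.3331, -2.1513, 1.1425) x3=(1.2248, 1.9575, -0.7312) x4=(1.2259, 1.2217, -0.7551)
step 17: x0=(-1.1054, 0.8788, 0.7029) x1=(1.5799, -1.0324, -0.0052) x2=(0.3096, -2.1647, 1.1424) x3=(1.2347, 1.9531, -0.7230) x4=(1.1936, 1.2493, -0.7700)
step 18: x0=(-1.0678, 0.9065, 0.6824) x1=(1.5655, -1.0082, -0.0060) x2=(0.2863, -2.1778, 1.1420) x3=(1.2442, 1.9449, -0.7149) x4=(1.1612, 1.2776, -0.7846)
step 19: x0=(-1.0298, 0.9341, 0.6618) x1=(1.5508, -0.9837, -0.0067) x2=(0.2632, -2.1905, 1.1414) x3=(1.2531, 1.9325, -0.7070) x4=(1.1288, 1.3067, -0.7989)
step 20: x0=(-0.9914, 0.9616, 0.6410) x1=(1.5357, -0.9591, -0.0073) x2=(0.2403, -2.2028, 1.1405) x3=(1.2611, 1.9157, -0.6996) x4=(1.0966, 1.3367, -0.8128)
step 21: x0=(-0.9525, 0.9890, 0.6200) x1=(1.5203, -0.9342, -0.0078) x2=(0.2175, -2.2147, 1.1395) x3=(1.2676, 1.8941, -0.6930) x4=(1.0646, 1.3678, -0.8263)
step 22: x0=(-0.9133, 1.0162, 0.5988) x1=(1.5045, -0.9091, -0.0083) x2=(0.1950, -2.2262, 1.1381) x3=(1.2722, 1.8674, -0.6875) x4=(1.0330, 1.3999, -0.8391)
step 23: x0=(-0.8736, 1.0434, 0.5774) x1=(1.4885, -0.8837, -0.0088) x2=(0.1725, -2.2374, 1.1366) x3=(1.2739, 1.8353, -0.6834) x4=(1.0020, 1.4332, -0.8513)
step 24: x0=(-0.8334, 1.0704, 0.5557) x1=(1.4721, -0.8581, -0.0091) x2=(0.1503, -2.2481, 1.1348) x3=(1.2720, 1.7976, -0.6815) x4=(0.9719, 1.4677, -0.8626)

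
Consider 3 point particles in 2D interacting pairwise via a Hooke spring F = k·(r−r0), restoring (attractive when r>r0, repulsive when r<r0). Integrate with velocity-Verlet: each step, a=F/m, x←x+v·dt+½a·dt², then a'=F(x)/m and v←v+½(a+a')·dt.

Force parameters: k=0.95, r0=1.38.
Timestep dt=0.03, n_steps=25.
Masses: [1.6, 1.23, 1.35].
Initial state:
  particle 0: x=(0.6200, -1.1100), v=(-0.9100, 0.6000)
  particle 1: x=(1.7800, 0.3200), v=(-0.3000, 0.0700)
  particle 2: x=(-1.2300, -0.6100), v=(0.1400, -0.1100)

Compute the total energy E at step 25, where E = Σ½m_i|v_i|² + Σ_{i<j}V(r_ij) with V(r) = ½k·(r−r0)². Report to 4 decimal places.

step 0: x0=(0.6200, -1.1100) x1=(1.7800, 0.3200) x2=(-1.2300, -0.6100)
step 1: x0=(0.5926, -1.0919) x1=(1.7703, 0.3218) x2=(-1.2251, -0.6132)
step 2: x0=(0.5652, -1.0735) x1=(1.7593, 0.3230) x2=(-1.2188, -0.6161)
step 3: x0=(0.5376, -1.0548) x1=(1.7468, 0.3236) x2=(-1.2112, -0.6188)
step 4: x0=(0.5100, -1.0360) x1=(1.7331, 0.3235) x2=(-1.2023, -0.6212)
step 5: x0=(0.4824, -1.0169) x1=(1.7179, 0.3229) x2=(-1.1922, -0.6233)
step 6: x0=(0.4547, -0.9976) x1=(1.7015, 0.3217) x2=(-1.1808, -0.6252)
step 7: x0=(0.4271, -0.9780) x1=(1.6838, 0.3199) x2=(-1.1682, -0.6267)
step 8: x0=(0.3995, -0.9583) x1=(1.6648, 0.3176) x2=(-1.1545, -0.6280)
step 9: x0=(0.3719, -0.9384) x1=(1.6445, 0.3147) x2=(-1.1397, -0.6290)
step 10: x0=(0.3444, -0.9184) x1=(1.6230, 0.3112) x2=(-1.1239, -0.6297)
step 11: x0=(0.3170, -0.8981) x1=(1.6004, 0.3072) x2=(-1.1071, -0.6300)
step 12: x0=(0.2897, -0.8778) x1=(1.5765, 0.3027) x2=(-1.0893, -0.6301)
step 13: x0=(0.2625, -0.8573) x1=(1.5515, 0.2977) x2=(-1.0707, -0.6299)
step 14: x0=(0.2355, -0.8366) x1=(1.5254, 0.2922) x2=(-1.0513, -0.6294)
step 15: x0=(0.2086, -0.8159) x1=(1.4983, 0.2862) x2=(-1.0311, -0.6286)
step 16: x0=(0.1820, -0.7951) x1=(1.4701, 0.2798) x2=(-1.0102, -0.6275)
step 17: x0=(0.1555, -0.7741) x1=(1.4409, 0.2730) x2=(-0.9887, -0.6261)
step 18: x0=(0.1294, -0.7531) x1=(1.4108, 0.2657) x2=(-0.9665, -0.6244)
step 19: x0=(0.1034, -0.7321) x1=(1.3798, 0.2580) x2=(-0.9439, -0.6225)
step 20: x0=(0.0777, -0.7109) x1=(1.3480, 0.2500) x2=(-0.9208, -0.6202)
step 21: x0=(0.0524, -0.6898) x1=(1.3154, 0.2416) x2=(-0.8974, -0.6177)
step 22: x0=(0.0273, -0.6685) x1=(1.2820, 0.2329) x2=(-0.8736, -0.6150)
step 23: x0=(0.0026, -0.6473) x1=(1.2479, 0.2239) x2=(-0.8496, -0.6120)
step 24: x0=(-0.0218, -0.6260) x1=(1.2132, 0.2146) x2=(-0.8254, -0.6088)
step 25: x0=(-0.0459, -0.6047) x1=(1.1778, 0.2050) x2=(-0.8010, -0.6055)
step 0 velocities: v0=(-0.9100, 0.6000) v1=(-0.3000, 0.0700) v2=(0.1400, -0.1100)
step 0: KE=1.0302, PE=1.7265, E=2.7568
step 25 velocities: v0=(-0.7952, 0.7110) v1=(-1.1865, -0.3225) v2=(0.8116, 0.1160)
step 25: KE=2.2939, PE=0.4623, E=2.7562

2.7562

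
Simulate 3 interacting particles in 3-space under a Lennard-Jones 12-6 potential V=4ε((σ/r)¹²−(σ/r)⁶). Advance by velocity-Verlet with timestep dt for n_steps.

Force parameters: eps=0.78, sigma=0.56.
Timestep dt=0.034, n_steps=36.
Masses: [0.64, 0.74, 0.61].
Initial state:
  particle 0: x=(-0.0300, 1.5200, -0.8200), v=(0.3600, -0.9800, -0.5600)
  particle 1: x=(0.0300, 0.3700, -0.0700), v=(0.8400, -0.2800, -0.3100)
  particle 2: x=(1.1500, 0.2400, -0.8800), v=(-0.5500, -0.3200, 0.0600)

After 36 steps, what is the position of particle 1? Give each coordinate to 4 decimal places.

(0.5856, 0.4088, 0.5337)

step 0: x0=(-0.0300, 1.5200, -0.8200) x1=(0.0300, 0.3700, -0.0700) x2=(1.1500, 0.2400, -0.8800)
step 1: x0=(-0.0178, 1.4866, -0.8390) x1=(0.0586, 0.3605, -0.0806) x2=(1.1312, 0.2291, -0.8779)
step 2: x0=(-0.0055, 1.4531, -0.8580) x1=(0.0873, 0.3511, -0.0913) x2=(1.1124, 0.2183, -0.8758)
step 3: x0=(0.0068, 1.4195, -0.8768) x1=(0.1161, 0.3418, -0.1022) x2=(1.0933, 0.2075, -0.8735)
step 4: x0=(0.0192, 1.3858, -0.8956) x1=(0.1450, 0.3325, -0.1132) x2=(1.0741, 0.1968, -0.8711)
step 5: x0=(0.0315, 1.3518, -0.9143) x1=(0.1741, 0.3233, -0.1245) x2=(1.0546, 0.1861, -0.8685)
step 6: x0=(0.0440, 1.3178, -0.9329) x1=(0.2034, 0.3142, -0.1361) x2=(1.0348, 0.1755, -0.8657)
step 7: x0=(0.0564, 1.2835, -0.9514) x1=(0.2330, 0.3052, -0.1480) x2=(1.0146, 0.1650, -0.8626)
step 8: x0=(0.0690, 1.2491, -0.9698) x1=(0.2629, 0.2962, -0.1604) x2=(0.9939, 0.1547, -0.8590)
step 9: x0=(0.0816, 1.2144, -0.9880) x1=(0.2934, 0.2872, -0.1734) x2=(0.9724, 0.1445, -0.8548)
step 10: x0=(0.0944, 1.1796, -1.0061) x1=(0.3246, 0.2783, -0.1872) x2=(0.9501, 0.1346, -0.8498)
step 11: x0=(0.1072, 1.1444, -1.0240) x1=(0.3566, 0.2692, -0.2022) x2=(0.9264, 0.1251, -0.8435)
step 12: x0=(0.1202, 1.1090, -1.0418) x1=(0.3900, 0.2600, -0.2188) x2=(0.9011, 0.1161, -0.8355)
step 13: x0=(0.1334, 1.0732, -1.0593) x1=(0.4252, 0.2504, -0.2379) x2=(0.8733, 0.1079, -0.8246)
step 14: x0=(0.1468, 1.0371, -1.0766) x1=(0.4630, 0.2401, -0.2605) x2=(0.8423, 0.1008, -0.8097)
step 15: x0=(0.1604, 1.0005, -1.0936) x1=(0.5035, 0.2289, -0.2875) x2=(0.8076, 0.0953, -0.7899)
step 16: x0=(0.1743, 0.9634, -1.1103) x1=(0.5393, 0.2200, -0.3070) x2=(0.7783, 0.0877, -0.7795)
step 17: x0=(0.1886, 0.9257, -1.1266) x1=(0.5386, 0.2316, -0.2546) x2=(0.7930, 0.0559, -0.8567)
step 18: x0=(0.2034, 0.8874, -1.1425) x1=(0.5396, 0.2419, -0.2069) x2=(0.8052, 0.0261, -0.9286)
step 19: x0=(0.2185, 0.8484, -1.1580) x1=(0.5416, 0.2516, -0.1624) x2=(0.8156, -0.0021, -0.9971)
step 20: x0=(0.2341, 0.8087, -1.1732) x1=(0.5441, 0.2609, -0.1194) x2=(0.8250, -0.0292, -1.0640)
step 21: x0=(0.2502, 0.7682, -1.1881) x1=(0.5466, 0.2702, -0.0773) x2=(0.8338, -0.0553, -1.1302)
step 22: x0=(0.2670, 0.7269, -1.2027) x1=(0.5493, 0.2794, -0.0357) x2=(0.8419, -0.0805, -1.1960)
step 23: x0=(0.2843, 0.6847, -1.2172) x1=(0.5519, 0.2886, 0.0057) x2=(0.8493, -0.1048, -1.2617)
step 24: x0=(0.3024, 0.6415, -1.2316) x1=(0.5545, 0.2978, 0.0467) x2=(0.8559, -0.1281, -1.3271)
step 25: x0=(0.3213, 0.5972, -1.2460) x1=(0.5571, 0.3071, 0.0877) x2=(0.8617, -0.1502, -1.3924)
step 26: x0=(0.3410, 0.5517, -1.2605) x1=(0.5597, 0.3163, 0.1285) x2=(0.8666, -0.1710, -1.4574)
step 27: x0=(0.3618, 0.5047, -1.2754) x1=(0.5623, 0.3256, 0.1692) x2=(0.8704, -0.1903, -1.5219)
step 28: x0=(0.3837, 0.4562, -1.2907) x1=(0.5649, 0.3348, 0.2098) x2=(0.8731, -0.2081, -1.5859)
step 29: x0=(0.4069, 0.4060, -1.3067) x1=(0.5675, 0.3441, 0.2504) x2=(0.8744, -0.2240, -1.6491)
step 30: x0=(0.4316, 0.3539, -1.3237) x1=(0.5701, 0.3533, 0.2910) x2=(0.8742, -0.2379, -1.7111)
step 31: x0=(0.4578, 0.2996, -1.3421) x1=(0.5727, 0.3626, 0.3315) x2=(0.8723, -0.2495, -1.7717)
step 32: x0=(0.4858, 0.2429, -1.3623) x1=(0.5753, 0.3718, 0.3719) x2=(0.8686, -0.2587, -1.8303)
step 33: x0=(0.5159, 0.1835, -1.3850) x1=(0.5778, 0.3811, 0.4124) x2=(0.8627, -0.2650, -1.8862)
step 34: x0=(0.5483, 0.1213, -1.4110) x1=(0.5804, 0.3903, 0.4528) x2=(0.8544, -0.2683, -1.9388)
step 35: x0=(0.5830, 0.0559, -1.4411) x1=(0.5830, 0.3995, 0.4933) x2=(0.8436, -0.2683, -1.9870)
step 36: x0=(0.6200, -0.0122, -1.4759) x1=(0.5856, 0.4088, 0.5337) x2=(0.8304, -0.2654, -2.0302)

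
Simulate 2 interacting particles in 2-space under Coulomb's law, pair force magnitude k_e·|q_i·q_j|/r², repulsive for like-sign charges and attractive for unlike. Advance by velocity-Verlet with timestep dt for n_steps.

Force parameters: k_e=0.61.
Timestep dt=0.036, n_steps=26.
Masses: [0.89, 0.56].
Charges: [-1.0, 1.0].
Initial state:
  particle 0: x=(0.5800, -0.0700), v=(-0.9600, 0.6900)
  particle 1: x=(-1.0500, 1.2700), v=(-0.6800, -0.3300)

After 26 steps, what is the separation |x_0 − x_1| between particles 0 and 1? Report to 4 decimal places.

step 0: x0=(0.5800, -0.0700) x1=(-1.0500, 1.2700)
step 1: x0=(0.5454, -0.0451) x1=(-1.0744, 1.2580)
step 2: x0=(0.5106, -0.0201) x1=(-1.0985, 1.2458)
step 3: x0=(0.4756, 0.0051) x1=(-1.1223, 1.2334)
step 4: x0=(0.4405, 0.0304) x1=(-1.1459, 1.2208)
step 5: x0=(0.4051, 0.0558) x1=(-1.1691, 1.2080)
step 6: x0=(0.3696, 0.0814) x1=(-1.1921, 1.1950)
step 7: x0=(0.3339, 0.1071) x1=(-1.2148, 1.1817)
step 8: x0=(0.2980, 0.1330) x1=(-1.2371, 1.1682)
step 9: x0=(0.2619, 0.1590) x1=(-1.2591, 1.1545)
step 10: x0=(0.2256, 0.1851) x1=(-1.2808, 1.1405)
step 11: x0=(0.1890, 0.2114) x1=(-1.3020, 1.1264)
step 12: x0=(0.1521, 0.2378) x1=(-1.3229, 1.1119)
step 13: x0=(0.1151, 0.2644) x1=(-1.3433, 1.0972)
step 14: x0=(0.0777, 0.2912) x1=(-1.3634, 1.0823)
step 15: x0=(0.0400, 0.3181) x1=(-1.3829, 1.0671)
step 16: x0=(0.0021, 0.3452) x1=(-1.4020, 1.0517)
step 17: x0=(-0.0362, 0.3724) x1=(-1.4206, 1.0360)
step 18: x0=(-0.0748, 0.3998) x1=(-1.4386, 1.0201)
step 19: x0=(-0.1138, 0.4274) x1=(-1.4561, 1.0039)
step 20: x0=(-0.1532, 0.4551) x1=(-1.4729, 0.9874)
step 21: x0=(-0.1929, 0.4830) x1=(-1.4891, 0.9707)
step 22: x0=(-0.2331, 0.5111) x1=(-1.5046, 0.9537)
step 23: x0=(-0.2738, 0.5393) x1=(-1.5194, 0.9364)
step 24: x0=(-0.3149, 0.5676) x1=(-1.5334, 0.9189)
step 25: x0=(-0.3566, 0.5962) x1=(-1.5466, 0.9012)
step 26: x0=(-0.3989, 0.6248) x1=(-1.5588, 0.8832)

1.1884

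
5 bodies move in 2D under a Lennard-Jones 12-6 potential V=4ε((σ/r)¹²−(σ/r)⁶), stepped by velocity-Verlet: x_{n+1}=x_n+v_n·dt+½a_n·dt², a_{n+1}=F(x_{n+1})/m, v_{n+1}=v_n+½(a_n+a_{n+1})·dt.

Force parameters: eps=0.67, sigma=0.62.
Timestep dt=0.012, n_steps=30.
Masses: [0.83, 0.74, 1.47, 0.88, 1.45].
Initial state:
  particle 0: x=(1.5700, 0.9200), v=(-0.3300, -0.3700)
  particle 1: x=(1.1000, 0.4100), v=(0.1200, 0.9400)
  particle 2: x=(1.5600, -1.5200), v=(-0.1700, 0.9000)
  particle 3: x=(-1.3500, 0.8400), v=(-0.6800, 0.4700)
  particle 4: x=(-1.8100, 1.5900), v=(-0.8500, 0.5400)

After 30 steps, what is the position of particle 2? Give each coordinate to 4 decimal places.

step 0: x0=(1.5700, 0.9200) x1=(1.1000, 0.4100) x2=(1.5600, -1.5200) x3=(-1.3500, 0.8400) x4=(-1.8100, 1.5900)
step 1: x0=(1.5661, 0.9156) x1=(1.1014, 0.4213) x2=(1.5580, -1.5092) x3=(-1.3582, 0.8458) x4=(-1.8202, 1.5964)
step 2: x0=(1.5624, 0.9114) x1=(1.1025, 0.4322) x2=(1.5559, -1.4984) x3=(-1.3666, 0.8517) x4=(-1.8302, 1.6027)
step 3: x0=(1.5593, 0.9080) x1=(1.1030, 0.4424) x2=(1.5539, -1.4876) x3=(-1.3751, 0.8580) x4=(-1.8402, 1.6088)
step 4: x0=(1.5573, 0.9055) x1=(1.1022, 0.4514) x2=(1.5518, -1.4768) x3=(-1.3838, 0.8644) x4=(-1.8501, 1.6148)
step 5: x0=(1.5569, 0.9046) x1=(1.0997, 0.4587) x2=(1.5498, -1.4660) x3=(-1.3926, 0.8711) x4=(-1.8599, 1.6206)
step 6: x0=(1.5581, 0.9055) x1=(1.0953, 0.4641) x2=(1.5478, -1.4552) x3=(-1.4015, 0.8780) x4=(-1.8696, 1.6263)
step 7: x0=(1.5611, 0.9079) x1=(1.0889, 0.4676) x2=(1.5457, -1.4444) x3=(-1.4106, 0.8852) x4=(-1.8793, 1.6319)
step 8: x0=(1.5656, 0.9117) x1=(1.0810, 0.4696) x2=(1.5437, -1.4336) x3=(-1.4199, 0.8925) x4=(-1.8888, 1.6373)
step 9: x0=(1.5709, 0.9164) x1=(1.0719, 0.4707) x2=(1.5416, -1.4228) x3=(-1.4292, 0.9002) x4=(-1.8983, 1.6426)
step 10: x0=(1.5768, 0.9215) x1=(1.0623, 0.4713) x2=(1.5396, -1.4120) x3=(-1.4388, 0.9080) x4=(-1.9076, 1.6478)
step 11: x0=(1.5829, 0.9268) x1=(1.0525, 0.4716) x2=(1.5375, -1.4011) x3=(-1.4485, 0.9161) x4=(-1.9169, 1.6528)
step 12: x0=(1.5890, 0.9320) x1=(1.0427, 0.4720) x2=(1.5355, -1.3903) x3=(-1.4583, 0.9244) x4=(-1.9261, 1.6576)
step 13: x0=(1.5948, 0.9371) x1=(1.0331, 0.4726) x2=(1.5335, -1.3795) x3=(-1.4683, 0.9330) x4=(-1.9352, 1.6623)
step 14: x0=(1.6004, 0.9420) x1=(1.0238, 0.4734) x2=(1.5314, -1.3687) x3=(-1.4784, 0.9418) x4=(-1.9442, 1.6669)
step 15: x0=(1.6057, 0.9466) x1=(1.0149, 0.4745) x2=(1.5294, -1.3579) x3=(-1.4888, 0.9509) x4=(-1.9530, 1.6712)
step 16: x0=(1.6106, 0.9509) x1=(1.0064, 0.4759) x2=(1.5273, -1.3471) x3=(-1.4992, 0.9602) x4=(-1.9618, 1.6755)
step 17: x0=(1.6152, 0.9550) x1=(0.9982, 0.4776) x2=(1.5253, -1.3363) x3=(-1.5099, 0.9699) x4=(-1.9705, 1.6795)
step 18: x0=(1.6194, 0.9588) x1=(0.9905, 0.4796) x2=(1.5232, -1.3254) x3=(-1.5208, 0.9797) x4=(-1.9791, 1.6834)
step 19: x0=(1.6233, 0.9623) x1=(0.9832, 0.4819) x2=(1.5212, -1.3146) x3=(-1.5318, 0.9899) x4=(-1.9875, 1.6872)
step 20: x0=(1.6269, 0.9656) x1=(0.9762, 0.4845) x2=(1.5192, -1.3038) x3=(-1.5430, 1.0004) x4=(-1.9959, 1.6907)
step 21: x0=(1.6301, 0.9686) x1=(0.9696, 0.4874) x2=(1.5171, -1.2930) x3=(-1.5544, 1.0112) x4=(-2.0041, 1.6941)
step 22: x0=(1.6329, 0.9714) x1=(0.9634, 0.4905) x2=(1.5151, -1.2822) x3=(-1.5661, 1.0223) x4=(-2.0122, 1.6972)
step 23: x0=(1.6355, 0.9739) x1=(0.9575, 0.4939) x2=(1.5130, -1.2713) x3=(-1.5779, 1.0337) x4=(-2.0201, 1.7002)
step 24: x0=(1.6377, 0.9762) x1=(0.9520, 0.4975) x2=(1.5110, -1.2605) x3=(-1.5900, 1.0455) x4=(-2.0279, 1.7029)
step 25: x0=(1.6397, 0.9784) x1=(0.9468, 0.5014) x2=(1.5089, -1.2497) x3=(-1.6023, 1.0576) x4=(-2.0356, 1.7055)
step 26: x0=(1.6413, 0.9803) x1=(0.9420, 0.5055) x2=(1.5069, -1.2388) x3=(-1.6148, 1.0701) x4=(-2.0432, 1.7078)
step 27: x0=(1.6427, 0.9820) x1=(0.9374, 0.5098) x2=(1.5048, -1.2280) x3=(-1.6276, 1.0829) x4=(-2.0505, 1.7100)
step 28: x0=(1.6437, 0.9835) x1=(0.9332, 0.5144) x2=(1.5028, -1.2172) x3=(-1.6406, 1.0960) x4=(-2.0578, 1.7119)
step 29: x0=(1.6445, 0.9848) x1=(0.9294, 0.5191) x2=(1.5007, -1.2063) x3=(-1.6538, 1.1095) x4=(-2.0649, 1.7136)
step 30: x0=(1.6450, 0.9860) x1=(0.9258, 0.5240) x2=(1.4987, -1.1955) x3=(-1.6673, 1.1233) x4=(-2.0719, 1.7151)

(1.4987, -1.1955)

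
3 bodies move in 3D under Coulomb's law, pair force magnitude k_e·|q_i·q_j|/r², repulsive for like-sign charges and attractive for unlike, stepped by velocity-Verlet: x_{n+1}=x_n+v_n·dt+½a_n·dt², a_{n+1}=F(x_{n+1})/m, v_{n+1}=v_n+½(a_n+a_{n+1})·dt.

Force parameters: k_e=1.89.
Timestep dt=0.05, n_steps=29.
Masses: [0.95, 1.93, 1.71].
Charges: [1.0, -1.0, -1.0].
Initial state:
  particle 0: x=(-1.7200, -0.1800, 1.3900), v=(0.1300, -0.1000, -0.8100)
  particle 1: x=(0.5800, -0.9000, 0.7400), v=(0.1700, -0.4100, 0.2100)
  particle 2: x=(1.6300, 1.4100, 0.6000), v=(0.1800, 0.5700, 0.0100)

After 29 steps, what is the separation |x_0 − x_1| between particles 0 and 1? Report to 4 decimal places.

2.2350

step 0: x0=(-1.7200, -0.1800, 1.3900) x1=(0.5800, -0.9000, 0.7400) x2=(1.6300, 1.4100, 0.6000)
step 1: x0=(-1.7130, -0.1850, 1.3494) x1=(0.5882, -0.9206, 0.7506) x2=(1.6390, 1.4387, 0.6005)
step 2: x0=(-1.7049, -0.1902, 1.3085) x1=(0.5960, -0.9414, 0.7612) x2=(1.6480, 1.4676, 0.6010)
step 3: x0=(-1.6958, -0.1954, 1.2673) x1=(0.6032, -0.9625, 0.7720) x2=(1.6570, 1.4968, 0.6016)
step 4: x0=(-1.6856, -0.2007, 1.2260) x1=(0.6099, -0.9837, 0.7829) x2=(1.6660, 1.5263, 0.6021)
step 5: x0=(-1.6744, -0.2062, 1.1844) x1=(0.6161, -1.0051, 0.7939) x2=(1.6749, 1.5561, 0.6027)
step 6: x0=(-1.6621, -0.2117, 1.1426) x1=(0.6218, -1.0267, 0.8050) x2=(1.6839, 1.5861, 0.6032)
step 7: x0=(-1.6487, -0.2174, 1.1007) x1=(0.6270, -1.0484, 0.8161) x2=(1.6928, 1.6163, 0.6038)
step 8: x0=(-1.6343, -0.2232, 1.0587) x1=(0.6318, -1.0702, 0.8273) x2=(1.7016, 1.6468, 0.6043)
step 9: x0=(-1.6188, -0.2291, 1.0165) x1=(0.6360, -1.0922, 0.8386) x2=(1.7104, 1.6774, 0.6049)
step 10: x0=(-1.6022, -0.2351, 0.9742) x1=(0.6397, -1.1142, 0.8499) x2=(1.7192, 1.7083, 0.6054)
step 11: x0=(-1.5845, -0.2413, 0.9319) x1=(0.6430, -1.1364, 0.8613) x2=(1.7279, 1.7393, 0.6060)
step 12: x0=(-1.5657, -0.2477, 0.8895) x1=(0.6457, -1.1586, 0.8727) x2=(1.7365, 1.7705, 0.6065)
step 13: x0=(-1.5459, -0.2542, 0.8470) x1=(0.6480, -1.1809, 0.8842) x2=(1.7451, 1.8019, 0.6070)
step 14: x0=(-1.5250, -0.2609, 0.8046) x1=(0.6498, -1.2033, 0.8956) x2=(1.7537, 1.8335, 0.6075)
step 15: x0=(-1.5029, -0.2677, 0.7622) x1=(0.6512, -1.2257, 0.9071) x2=(1.7621, 1.8652, 0.6080)
step 16: x0=(-1.4798, -0.2748, 0.7198) x1=(0.6520, -1.2482, 0.9185) x2=(1.7706, 1.8970, 0.6085)
step 17: x0=(-1.4556, -0.2820, 0.6775) x1=(0.6524, -1.2706, 0.9299) x2=(1.7789, 1.9289, 0.6089)
step 18: x0=(-1.4304, -0.2894, 0.6353) x1=(0.6523, -1.2931, 0.9413) x2=(1.7872, 1.9610, 0.6094)
step 19: x0=(-1.4040, -0.2971, 0.5932) x1=(0.6518, -1.3156, 0.9527) x2=(1.7954, 1.9932, 0.6098)
step 20: x0=(-1.3766, -0.3049, 0.5512) x1=(0.6507, -1.3381, 0.9640) x2=(1.8035, 2.0255, 0.6102)
step 21: x0=(-1.3481, -0.3130, 0.5094) x1=(0.6492, -1.3605, 0.9752) x2=(1.8115, 2.0579, 0.6106)
step 22: x0=(-1.3185, -0.3213, 0.4678) x1=(0.6473, -1.3829, 0.9864) x2=(1.8195, 2.0904, 0.6109)
step 23: x0=(-1.2879, -0.3299, 0.4265) x1=(0.6449, -1.4053, 0.9975) x2=(1.8274, 2.1230, 0.6112)
step 24: x0=(-1.2562, -0.3387, 0.3854) x1=(0.6420, -1.4276, 1.0085) x2=(1.8352, 2.1556, 0.6115)
step 25: x0=(-1.2235, -0.3478, 0.3445) x1=(0.6387, -1.4498, 1.0193) x2=(1.8430, 2.1884, 0.6118)
step 26: x0=(-1.1897, -0.3571, 0.3040) x1=(0.6350, -1.4720, 1.0301) x2=(1.8507, 2.2212, 0.6120)
step 27: x0=(-1.1549, -0.3667, 0.2638) x1=(0.6308, -1.4940, 1.0407) x2=(1.8583, 2.2540, 0.6122)
step 28: x0=(-1.1191, -0.3767, 0.2240) x1=(0.6262, -1.5160, 1.0512) x2=(1.8658, 2.2869, 0.6124)
step 29: x0=(-1.0823, -0.3869, 0.1846) x1=(0.6211, -1.5379, 1.0615) x2=(1.8732, 2.3199, 0.6125)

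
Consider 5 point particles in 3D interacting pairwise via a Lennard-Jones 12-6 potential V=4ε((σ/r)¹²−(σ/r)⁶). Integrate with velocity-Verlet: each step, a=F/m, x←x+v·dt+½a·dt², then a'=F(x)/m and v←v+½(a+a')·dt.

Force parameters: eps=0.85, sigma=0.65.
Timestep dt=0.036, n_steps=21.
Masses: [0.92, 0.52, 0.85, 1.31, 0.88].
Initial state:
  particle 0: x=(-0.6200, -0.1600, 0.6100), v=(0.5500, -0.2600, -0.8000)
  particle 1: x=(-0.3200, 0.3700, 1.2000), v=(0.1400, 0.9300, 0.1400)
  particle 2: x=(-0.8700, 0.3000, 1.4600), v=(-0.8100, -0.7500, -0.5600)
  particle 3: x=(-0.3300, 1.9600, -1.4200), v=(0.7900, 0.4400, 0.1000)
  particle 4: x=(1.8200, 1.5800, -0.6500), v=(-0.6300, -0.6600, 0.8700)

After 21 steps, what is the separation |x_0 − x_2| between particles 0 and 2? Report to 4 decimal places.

2.7834

step 0: x0=(-0.6200, -0.1600, 0.6100) x1=(-0.3200, 0.3700, 1.2000) x2=(-0.8700, 0.3000, 1.4600) x3=(-0.3300, 1.9600, -1.4200) x4=(1.8200, 1.5800, -0.6500)
step 1: x0=(-0.5997, -0.1677, 0.5834) x1=(-0.2170, 0.4138, 1.1556) x2=(-0.9596, 0.2648, 1.4677) x3=(-0.3016, 1.9758, -1.4164) x4=(1.7973, 1.5562, -0.6187)
step 2: x0=(-0.5785, -0.1727, 0.5600) x1=(-0.1235, 0.4526, 1.1106) x2=(-1.0444, 0.2299, 1.4723) x3=(-0.2731, 1.9917, -1.4128) x4=(1.7746, 1.5325, -0.5874)
step 3: x0=(-0.5566, -0.1757, 0.5389) x1=(-0.0348, 0.4878, 1.0641) x2=(-1.1270, 0.1949, 1.4753) x3=(-0.2447, 2.0075, -1.4092) x4=(1.7519, 1.5087, -0.5560)
step 4: x0=(-0.5340, -0.1771, 0.5194) x1=(0.0512, 0.5205, 1.0161) x2=(-1.2087, 0.1599, 1.4775) x3=(-0.2162, 2.0233, -1.4056) x4=(1.7292, 1.4850, -0.5247)
step 5: x0=(-0.5109, -0.1775, 0.5011) x1=(0.1354, 0.5514, 0.9670) x2=(-1.2899, 0.1248, 1.4792) x3=(-0.1877, 2.0392, -1.4020) x4=(1.7065, 1.4612, -0.4934)
step 6: x0=(-0.4873, -0.1770, 0.4834) x1=(0.2182, 0.5809, 0.9171) x2=(-1.3708, 0.0895, 1.4805) x3=(-0.1593, 2.0550, -1.3983) x4=(1.6838, 1.4374, -0.4621)
step 7: x0=(-0.4633, -0.1758, 0.4663) x1=(0.3000, 0.6092, 0.8665) x2=(-1.4514, 0.0543, 1.4816) x3=(-0.1308, 2.0708, -1.3947) x4=(1.6610, 1.4137, -0.4308)
step 8: x0=(-0.4389, -0.1742, 0.4496) x1=(0.3810, 0.6368, 0.8156) x2=(-1.5319, 0.0190, 1.4826) x3=(-0.1023, 2.0866, -1.3911) x4=(1.6382, 1.3899, -0.3995)
step 9: x0=(-0.4143, -0.1721, 0.4331) x1=(0.4614, 0.6637, 0.7643) x2=(-1.6123, -0.0162, 1.4835) x3=(-0.0738, 2.1025, -1.3875) x4=(1.6154, 1.3661, -0.3681)
step 10: x0=(-0.3894, -0.1698, 0.4168) x1=(0.5412, 0.6902, 0.7128) x2=(-1.6927, -0.0515, 1.4844) x3=(-0.0453, 2.1183, -1.3838) x4=(1.5926, 1.3424, -0.3368)
step 11: x0=(-0.3643, -0.1672, 0.4005) x1=(0.6207, 0.7163, 0.6611) x2=(-1.7729, -0.0868, 1.4852) x3=(-0.0169, 2.1341, -1.3802) x4=(1.5697, 1.3185, -0.3054)
step 12: x0=(-0.3391, -0.1645, 0.3844) x1=(0.7000, 0.7422, 0.6091) x2=(-1.8532, -0.1221, 1.4860) x3=(0.0117, 2.1499, -1.3765) x4=(1.5467, 1.2947, -0.2739)
step 13: x0=(-0.3137, -0.1616, 0.3683) x1=(0.7794, 0.7681, 0.5567) x2=(-1.9334, -0.1574, 1.4867) x3=(0.0402, 2.1657, -1.3728) x4=(1.5235, 1.2707, -0.2422)
step 14: x0=(-0.2883, -0.1587, 0.3522) x1=(0.8591, 0.7942, 0.5037) x2=(-2.0136, -0.1927, 1.4875) x3=(0.0687, 2.1815, -1.3692) x4=(1.4999, 1.2465, -0.2102)
step 15: x0=(-0.2627, -0.1556, 0.3361) x1=(0.9401, 0.8212, 0.4490) x2=(-2.0938, -0.2280, 1.4882) x3=(0.0972, 2.1972, -1.3655) x4=(1.4755, 1.2217, -0.1772)
step 16: x0=(-0.2371, -0.1525, 0.3201) x1=(1.0240, 0.8503, 0.3908) x2=(-2.1740, -0.2632, 1.4890) x3=(0.1258, 2.2130, -1.3618) x4=(1.4493, 1.1955, -0.1421)
step 17: x0=(-0.2114, -0.1493, 0.3040) x1=(1.1112, 0.8822, 0.3283) x2=(-2.2541, -0.2985, 1.4897) x3=(0.1543, 2.2288, -1.3581) x4=(1.4210, 1.1677, -0.1046)
step 18: x0=(-0.1856, -0.1461, 0.2880) x1=(1.0572, 0.7839, 0.4628) x2=(-2.3343, -0.3338, 1.4904) x3=(0.1828, 2.2446, -1.3544) x4=(1.4761, 1.2168, -0.1834)
step 19: x0=(-0.1598, -0.1428, 0.2720) x1=(1.0060, 0.6886, 0.5928) x2=(-2.4145, -0.3691, 1.4912) x3=(0.2114, 2.2603, -1.3507) x4=(1.5294, 1.2640, -0.2596)
step 20: x0=(-0.1339, -0.1394, 0.2560) x1=(0.9553, 0.5938, 0.7217) x2=(-2.4946, -0.4044, 1.4919) x3=(0.2400, 2.2760, -1.3470) x4=(1.5824, 1.3109, -0.3352)
step 21: x0=(-0.1078, -0.1359, 0.2400) x1=(0.9043, 0.4990, 0.8503) x2=(-2.5748, -0.4397, 1.4926) x3=(0.2685, 2.2918, -1.3433) x4=(1.6352, 1.3577, -0.4107)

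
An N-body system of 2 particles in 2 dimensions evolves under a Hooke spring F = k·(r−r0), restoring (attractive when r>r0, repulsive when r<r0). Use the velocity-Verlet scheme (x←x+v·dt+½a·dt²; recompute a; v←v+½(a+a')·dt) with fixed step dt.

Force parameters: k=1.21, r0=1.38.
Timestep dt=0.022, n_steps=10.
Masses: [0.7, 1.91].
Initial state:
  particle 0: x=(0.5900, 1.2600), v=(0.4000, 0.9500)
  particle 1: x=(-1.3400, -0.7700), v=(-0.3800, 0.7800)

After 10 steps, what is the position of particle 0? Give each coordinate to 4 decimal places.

(0.6355, 1.4254)

step 0: x0=(0.5900, 1.2600) x1=(-1.3400, -0.7700)
step 1: x0=(0.5984, 1.2805) x1=(-1.3482, -0.7527)
step 2: x0=(0.6060, 1.3001) x1=(-1.3561, -0.7350)
step 3: x0=(0.6127, 1.3188) x1=(-1.3637, -0.7171)
step 4: x0=(0.6185, 1.3367) x1=(-1.3710, -0.6988)
step 5: x0=(0.6236, 1.3536) x1=(-1.3780, -0.6802)
step 6: x0=(0.6277, 1.3697) x1=(-1.3846, -0.6613)
step 7: x0=(0.6310, 1.3850) x1=(-1.3910, -0.6421)
step 8: x0=(0.6334, 1.3993) x1=(-1.3970, -0.6225)
step 9: x0=(0.6349, 1.4128) x1=(-1.4027, -0.6026)
step 10: x0=(0.6355, 1.4254) x1=(-1.4080, -0.5824)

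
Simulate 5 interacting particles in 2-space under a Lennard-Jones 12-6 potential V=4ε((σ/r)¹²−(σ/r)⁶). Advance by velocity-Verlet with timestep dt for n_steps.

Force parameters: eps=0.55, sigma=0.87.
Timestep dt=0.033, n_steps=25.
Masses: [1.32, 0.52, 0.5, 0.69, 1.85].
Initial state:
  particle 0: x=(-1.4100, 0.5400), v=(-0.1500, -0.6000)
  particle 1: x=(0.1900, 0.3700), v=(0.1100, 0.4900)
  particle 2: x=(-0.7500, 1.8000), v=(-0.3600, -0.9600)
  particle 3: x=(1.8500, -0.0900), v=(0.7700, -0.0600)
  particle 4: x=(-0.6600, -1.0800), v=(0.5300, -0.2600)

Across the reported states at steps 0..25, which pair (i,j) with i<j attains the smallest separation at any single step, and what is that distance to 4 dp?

step 0: x0=(-1.4100, 0.5400) x1=(0.1900, 0.3700) x2=(-0.7500, 1.8000) x3=(1.8500, -0.0900) x4=(-0.6600, -1.0800)
step 1: x0=(-1.4148, 0.5203) x1=(0.1934, 0.3861) x2=(-0.7620, 1.7678) x3=(1.8753, -0.0920) x4=(-0.6425, -1.0885)
step 2: x0=(-1.4192, 0.5009) x1=(0.1963, 0.4022) x2=(-0.7743, 1.7344) x3=(1.9004, -0.0939) x4=(-0.6250, -1.0969)
step 3: x0=(-1.4232, 0.4817) x1=(0.1987, 0.4184) x2=(-0.7869, 1.6997) x3=(1.9254, -0.0957) x4=(-0.6074, -1.1052)
step 4: x0=(-1.4268, 0.4629) x1=(0.2005, 0.4345) x2=(-0.7998, 1.6637) x3=(1.9502, -0.0976) x4=(-0.5899, -1.1133)
step 5: x0=(-1.4300, 0.4444) x1=(0.2017, 0.4508) x2=(-0.8130, 1.6262) x3=(1.9749, -0.0993) x4=(-0.5724, -1.1214)
step 6: x0=(-1.4328, 0.4264) x1=(0.2023, 0.4672) x2=(-0.8265, 1.5870) x3=(1.9995, -0.1011) x4=(-0.5548, -1.1293)
step 7: x0=(-1.4351, 0.4087) x1=(0.2021, 0.4838) x2=(-0.8402, 1.5459) x3=(2.0239, -0.1028) x4=(-0.5372, -1.1371)
step 8: x0=(-1.4370, 0.3917) x1=(0.2011, 0.5006) x2=(-0.8543, 1.5028) x3=(2.0483, -0.1045) x4=(-0.5197, -1.1448)
step 9: x0=(-1.4383, 0.3752) x1=(0.1992, 0.5177) x2=(-0.8687, 1.4573) x3=(2.0725, -0.1062) x4=(-0.5021, -1.1524)
step 10: x0=(-1.4390, 0.3594) x1=(0.1964, 0.5352) x2=(-0.8835, 1.4092) x3=(2.0967, -0.1079) x4=(-0.4846, -1.1599)
step 11: x0=(-1.4391, 0.3444) x1=(0.1923, 0.5532) x2=(-0.8986, 1.3581) x3=(2.1208, -0.1095) x4=(-0.4671, -1.1674)
step 12: x0=(-1.4385, 0.3304) x1=(0.1870, 0.5716) x2=(-0.9140, 1.3037) x3=(2.1449, -0.1111) x4=(-0.4496, -1.1747)
step 13: x0=(-1.4371, 0.3174) x1=(0.1801, 0.5906) x2=(-0.9298, 1.2455) x3=(2.1688, -0.1127) x4=(-0.4320, -1.1819)
step 14: x0=(-1.4349, 0.3055) x1=(0.1715, 0.6103) x2=(-0.9456, 1.1837) x3=(2.1928, -0.1143) x4=(-0.4146, -1.1890)
step 15: x0=(-1.4323, 0.2941) x1=(0.1608, 0.6306) x2=(-0.9605, 1.1192) x3=(2.2167, -0.1158) x4=(-0.3971, -1.1961)
step 16: x0=(-1.4300, 0.2817) x1=(0.1478, 0.6515) x2=(-0.9719, 1.0565) x3=(2.2405, -0.1174) x4=(-0.3796, -1.2031)
step 17: x0=(-1.4307, 0.2639) x1=(0.1321, 0.6731) x2=(-0.9725, 1.0071) x3=(2.2643, -0.1190) x4=(-0.3622, -1.2100)
step 18: x0=(-1.4373, 0.2361) x1=(0.1133, 0.6952) x2=(-0.9540, 0.9831) x3=(2.2880, -0.1205) x4=(-0.3448, -1.2168)
step 19: x0=(-1.4481, 0.2016) x1=(0.0912, 0.7179) x2=(-0.9210, 0.9759) x3=(2.3118, -0.1220) x4=(-0.3274, -1.2235)
step 20: x0=(-1.4600, 0.1654) x1=(0.0659, 0.7411) x2=(-0.8818, 0.9726) x3=(2.3355, -0.1236) x4=(-0.3100, -1.2301)
step 21: x0=(-1.4713, 0.1295) x1=(0.0403, 0.7641) x2=(-0.8434, 0.9683) x3=(2.3591, -0.1251) x4=(-0.2927, -1.2367)
step 22: x0=(-1.4818, 0.0945) x1=(0.0273, 0.7839) x2=(-0.8203, 0.9645) x3=(2.3828, -0.1266) x4=(-0.2754, -1.2432)
step 23: x0=(-1.4913, 0.0606) x1=(0.0474, 0.7963) x2=(-0.8339, 0.9655) x3=(2.4064, -0.1281) x4=(-0.2581, -1.2496)
step 24: x0=(-1.5000, 0.0276) x1=(0.0839, 0.8054) x2=(-0.8666, 0.9672) x3=(2.4301, -0.1296) x4=(-0.2409, -1.2560)
step 25: x0=(-1.5079, -0.0045) x1=(0.1213, 0.8140) x2=(-0.9023, 0.9665) x3=(2.4536, -0.1311) x4=(-0.2237, -1.2623)

pair (1,2), distance 0.8666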